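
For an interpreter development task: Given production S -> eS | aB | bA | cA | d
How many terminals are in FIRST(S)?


Production: S -> eS | aB | bA | cA | d
Examining each alternative for leading terminals:
  S -> eS : first terminal = 'e'
  S -> aB : first terminal = 'a'
  S -> bA : first terminal = 'b'
  S -> cA : first terminal = 'c'
  S -> d : first terminal = 'd'
FIRST(S) = {a, b, c, d, e}
Count: 5

5


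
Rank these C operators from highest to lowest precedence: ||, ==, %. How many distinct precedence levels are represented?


Looking up precedence for each operator:
  || -> precedence 1
  == -> precedence 3
  % -> precedence 6
Sorted highest to lowest: %, ==, ||
Distinct precedence values: [6, 3, 1]
Number of distinct levels: 3

3


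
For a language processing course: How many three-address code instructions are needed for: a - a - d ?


Expression: a - a - d
Generating three-address code (respecting * over +/- precedence):
  Instruction 1: t1 = a - a
  Instruction 2: t2 = t1 - d
Total instructions: 2

2


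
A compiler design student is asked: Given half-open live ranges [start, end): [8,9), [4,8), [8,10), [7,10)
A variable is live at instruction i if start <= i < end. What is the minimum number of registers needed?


Live ranges:
  Var0: [8, 9)
  Var1: [4, 8)
  Var2: [8, 10)
  Var3: [7, 10)
Sweep-line events (position, delta, active):
  pos=4 start -> active=1
  pos=7 start -> active=2
  pos=8 end -> active=1
  pos=8 start -> active=2
  pos=8 start -> active=3
  pos=9 end -> active=2
  pos=10 end -> active=1
  pos=10 end -> active=0
Maximum simultaneous active: 3
Minimum registers needed: 3

3


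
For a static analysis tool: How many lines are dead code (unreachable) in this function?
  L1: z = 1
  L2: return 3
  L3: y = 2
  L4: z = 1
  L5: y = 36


Analyzing control flow:
  L1: reachable (before return)
  L2: reachable (return statement)
  L3: DEAD (after return at L2)
  L4: DEAD (after return at L2)
  L5: DEAD (after return at L2)
Return at L2, total lines = 5
Dead lines: L3 through L5
Count: 3

3


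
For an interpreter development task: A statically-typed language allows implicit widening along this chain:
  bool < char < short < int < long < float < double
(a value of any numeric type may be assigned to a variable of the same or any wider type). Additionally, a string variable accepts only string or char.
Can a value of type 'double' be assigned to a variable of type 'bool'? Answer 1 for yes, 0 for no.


Target variable type: bool
Source value type: double
Numeric ranks: double=6, bool=0
Widening allowed iff rank(source) <= rank(target): 6 <= 0? No
Result: 0

0


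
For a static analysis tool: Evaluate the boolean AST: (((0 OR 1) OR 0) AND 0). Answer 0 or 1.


Step 1: Evaluate inner node
  0 OR 1 = 1
Step 2: Evaluate next node
  1 OR 0 = 1
Step 3: Evaluate root node
  1 AND 0 = 0

0


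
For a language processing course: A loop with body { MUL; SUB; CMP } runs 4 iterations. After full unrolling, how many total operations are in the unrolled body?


Loop body operations: MUL, SUB, CMP (3 ops per iteration)
Unrolling 4 iterations:
  Iteration 1: MUL, SUB, CMP (3 ops)
  Iteration 2: MUL, SUB, CMP (3 ops)
  Iteration 3: MUL, SUB, CMP (3 ops)
  Iteration 4: MUL, SUB, CMP (3 ops)
Total: 4 iterations * 3 ops/iter = 12 operations

12


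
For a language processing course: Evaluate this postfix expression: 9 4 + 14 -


Processing tokens left to right:
Push 9, Push 4
Pop 9 and 4, compute 9 + 4 = 13, push 13
Push 14
Pop 13 and 14, compute 13 - 14 = -1, push -1
Stack result: -1

-1


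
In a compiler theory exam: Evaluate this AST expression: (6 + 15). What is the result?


Expression: (6 + 15)
Evaluating step by step:
  6 + 15 = 21
Result: 21

21


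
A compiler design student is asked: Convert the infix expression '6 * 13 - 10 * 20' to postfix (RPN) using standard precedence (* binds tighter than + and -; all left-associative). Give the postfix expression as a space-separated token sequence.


Applying the shunting-yard algorithm:
  Operand 6 -> output
  Push '*' onto operator stack -> op-stack: [*]
  Operand 13 -> output
  See '-' (prec 1); top '*' (prec 2) >= it -> pop '*' to output
  Push '-' onto operator stack -> op-stack: [-]
  Operand 10 -> output
  Push '*' onto operator stack -> op-stack: [-, *]
  Operand 20 -> output
  End of input: pop '*' to output
  End of input: pop '-' to output
Postfix result: 6 13 * 10 20 * -

6 13 * 10 20 * -


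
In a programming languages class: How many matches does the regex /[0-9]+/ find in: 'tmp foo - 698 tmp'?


Pattern: /[0-9]+/ (int literals)
Input: 'tmp foo - 698 tmp'
Scanning for matches:
  Match 1: '698'
Total matches: 1

1


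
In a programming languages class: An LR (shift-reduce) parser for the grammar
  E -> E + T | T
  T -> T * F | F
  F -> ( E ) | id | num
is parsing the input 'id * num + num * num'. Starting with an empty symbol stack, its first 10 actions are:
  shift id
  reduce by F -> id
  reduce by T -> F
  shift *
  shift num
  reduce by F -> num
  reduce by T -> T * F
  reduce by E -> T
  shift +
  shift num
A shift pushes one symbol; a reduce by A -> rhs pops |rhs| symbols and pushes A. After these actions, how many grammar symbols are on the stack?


Tracking the symbol stack through each action:
  Action 1: shift 'id' : push -> stack = [id] (size 1)
  Action 2: reduce by F -> id : pop 1, push F -> stack = [F] (size 1)
  Action 3: reduce by T -> F : pop 1, push T -> stack = [T] (size 1)
  Action 4: shift '*' : push -> stack = [T, *] (size 2)
  Action 5: shift 'num' : push -> stack = [T, *, num] (size 3)
  Action 6: reduce by F -> num : pop 1, push F -> stack = [T, *, F] (size 3)
  Action 7: reduce by T -> T * F : pop 3, push T -> stack = [T] (size 1)
  Action 8: reduce by E -> T : pop 1, push E -> stack = [E] (size 1)
  Action 9: shift '+' : push -> stack = [E, +] (size 2)
  Action 10: shift 'num' : push -> stack = [E, +, num] (size 3)
Final stack size: 3

3


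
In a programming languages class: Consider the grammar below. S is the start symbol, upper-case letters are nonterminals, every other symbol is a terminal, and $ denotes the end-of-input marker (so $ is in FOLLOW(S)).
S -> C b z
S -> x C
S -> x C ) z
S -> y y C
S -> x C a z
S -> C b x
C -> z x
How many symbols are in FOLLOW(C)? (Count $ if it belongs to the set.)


S is the start symbol and does not occur in any rule body, so FOLLOW(S) = {$}.
Examining every occurrence of C in a rule body:
  S -> C b z : C is followed by terminal 'b' -> add 'b'
  S -> x C : C is at the right end -> add FOLLOW(S) = {$}
  S -> x C ) z : C is followed by terminal ')' -> add ')'
  S -> y y C : C is at the right end -> add FOLLOW(S) = {$} (already in the set)
  S -> x C a z : C is followed by terminal 'a' -> add 'a'
  S -> C b x : C is followed by terminal 'b' -> add 'b' (already in the set)
  C -> z x : C does not occur in the body -> contributes nothing
FOLLOW(C) = {), a, b, $}
Count: 4

4


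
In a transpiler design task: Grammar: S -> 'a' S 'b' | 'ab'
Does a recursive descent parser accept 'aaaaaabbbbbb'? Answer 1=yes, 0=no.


Grammar accepts strings of the form a^n b^n (n >= 1)
Word: 'aaaaaabbbbbb'
Counting: 6 a's and 6 b's
Check: 6 == 6? Yes
Derivation (S -> aSb applied 5 time(s), then S -> ab): S => aSb => aaSbb => aaaSbbb => aaaaSbbbb => aaaaaSbbbbb => aaaaaabbbbbb
Accepted

1


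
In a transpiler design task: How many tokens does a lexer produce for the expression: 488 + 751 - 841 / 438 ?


Scanning '488 + 751 - 841 / 438'
Token 1: '488' -> integer_literal
Token 2: '+' -> operator
Token 3: '751' -> integer_literal
Token 4: '-' -> operator
Token 5: '841' -> integer_literal
Token 6: '/' -> operator
Token 7: '438' -> integer_literal
Total tokens: 7

7


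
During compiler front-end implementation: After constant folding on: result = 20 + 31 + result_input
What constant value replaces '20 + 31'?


Identifying constant sub-expression:
  Original: result = 20 + 31 + result_input
  20 and 31 are both compile-time constants
  Evaluating: 20 + 31 = 51
  After folding: result = 51 + result_input

51


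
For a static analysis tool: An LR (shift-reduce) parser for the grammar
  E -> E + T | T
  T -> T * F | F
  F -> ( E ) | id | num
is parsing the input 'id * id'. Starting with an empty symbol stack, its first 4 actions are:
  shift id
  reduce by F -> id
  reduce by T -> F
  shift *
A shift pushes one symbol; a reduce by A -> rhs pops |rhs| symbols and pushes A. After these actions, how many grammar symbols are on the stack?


Tracking the symbol stack through each action:
  Action 1: shift 'id' : push -> stack = [id] (size 1)
  Action 2: reduce by F -> id : pop 1, push F -> stack = [F] (size 1)
  Action 3: reduce by T -> F : pop 1, push T -> stack = [T] (size 1)
  Action 4: shift '*' : push -> stack = [T, *] (size 2)
Final stack size: 2

2


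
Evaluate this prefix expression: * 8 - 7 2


Parsing prefix expression: * 8 - 7 2
Step 1: Innermost operation '- 7 2'
  7 - 2 = 5
Step 2: Outer operation '* 8 [5]'
  8 * 5 = 40

40


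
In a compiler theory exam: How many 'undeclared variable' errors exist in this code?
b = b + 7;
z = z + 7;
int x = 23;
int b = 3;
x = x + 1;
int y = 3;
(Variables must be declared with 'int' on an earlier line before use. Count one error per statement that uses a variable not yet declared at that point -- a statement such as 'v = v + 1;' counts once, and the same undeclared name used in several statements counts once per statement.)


Scanning code line by line:
  Line 1: use 'b' -> ERROR (undeclared)
  Line 2: use 'z' -> ERROR (undeclared)
  Line 3: declare 'x' -> declared = ['x']
  Line 4: declare 'b' -> declared = ['b', 'x']
  Line 5: use 'x' -> OK (declared)
  Line 6: declare 'y' -> declared = ['b', 'x', 'y']
Total undeclared variable errors: 2

2


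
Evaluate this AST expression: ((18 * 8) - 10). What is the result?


Expression: ((18 * 8) - 10)
Evaluating step by step:
  18 * 8 = 144
  144 - 10 = 134
Result: 134

134


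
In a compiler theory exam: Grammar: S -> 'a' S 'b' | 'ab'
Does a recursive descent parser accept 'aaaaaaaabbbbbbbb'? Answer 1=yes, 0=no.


Grammar accepts strings of the form a^n b^n (n >= 1)
Word: 'aaaaaaaabbbbbbbb'
Counting: 8 a's and 8 b's
Check: 8 == 8? Yes
Derivation (S -> aSb applied 7 time(s), then S -> ab): S => aSb => aaSbb => aaaSbbb => aaaaSbbbb => aaaaaSbbbbb => aaaaaaSbbbbbb => aaaaaaaSbbbbbbb => aaaaaaaabbbbbbbb
Accepted

1


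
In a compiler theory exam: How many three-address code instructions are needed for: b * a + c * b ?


Expression: b * a + c * b
Generating three-address code (respecting * over +/- precedence):
  Instruction 1: t1 = b * a
  Instruction 2: t2 = c * b
  Instruction 3: t3 = t1 + t2
Total instructions: 3

3


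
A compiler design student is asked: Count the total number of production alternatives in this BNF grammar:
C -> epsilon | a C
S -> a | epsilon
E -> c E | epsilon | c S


Counting alternatives per rule:
  C: 2 alternative(s)
  S: 2 alternative(s)
  E: 3 alternative(s)
Sum: 2 + 2 + 3 = 7

7


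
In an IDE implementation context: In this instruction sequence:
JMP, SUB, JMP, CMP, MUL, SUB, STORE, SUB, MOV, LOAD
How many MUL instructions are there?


Scanning instruction sequence for MUL:
  Position 1: JMP
  Position 2: SUB
  Position 3: JMP
  Position 4: CMP
  Position 5: MUL <- MATCH
  Position 6: SUB
  Position 7: STORE
  Position 8: SUB
  Position 9: MOV
  Position 10: LOAD
Matches at positions: [5]
Total MUL count: 1

1


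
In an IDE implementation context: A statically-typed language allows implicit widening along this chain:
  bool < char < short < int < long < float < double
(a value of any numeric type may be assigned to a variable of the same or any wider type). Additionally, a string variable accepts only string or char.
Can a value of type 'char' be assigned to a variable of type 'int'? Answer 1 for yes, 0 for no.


Target variable type: int
Source value type: char
Numeric ranks: char=1, int=3
Widening allowed iff rank(source) <= rank(target): 1 <= 3? Yes
Result: 1

1


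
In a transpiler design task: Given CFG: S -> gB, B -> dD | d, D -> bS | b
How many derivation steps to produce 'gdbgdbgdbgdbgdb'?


Grammar: S -> gB, B -> dD | d, D -> bS | b
Deriving 'gdbgdbgdbgdbgdb':
Step 1: S -> gB => gB
Step 2: B -> dD => gdD
Step 3: D -> bS => gdbS
Step 4: S -> gB => gdbgB
Step 5: B -> dD => gdbgdD
Step 6: D -> bS => gdbgdbS
Step 7: S -> gB => gdbgdbgB
Step 8: B -> dD => gdbgdbgdD
Step 9: D -> bS => gdbgdbgdbS
Step 10: S -> gB => gdbgdbgdbgB
Step 11: B -> dD => gdbgdbgdbgdD
Step 12: D -> bS => gdbgdbgdbgdbS
Step 13: S -> gB => gdbgdbgdbgdbgB
Step 14: B -> dD => gdbgdbgdbgdbgdD
Step 15: D -> b => gdbgdbgdbgdbgdb
Total derivation steps: 15

15


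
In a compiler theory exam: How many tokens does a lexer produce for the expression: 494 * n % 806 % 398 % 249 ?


Scanning '494 * n % 806 % 398 % 249'
Token 1: '494' -> integer_literal
Token 2: '*' -> operator
Token 3: 'n' -> identifier
Token 4: '%' -> operator
Token 5: '806' -> integer_literal
Token 6: '%' -> operator
Token 7: '398' -> integer_literal
Token 8: '%' -> operator
Token 9: '249' -> integer_literal
Total tokens: 9

9


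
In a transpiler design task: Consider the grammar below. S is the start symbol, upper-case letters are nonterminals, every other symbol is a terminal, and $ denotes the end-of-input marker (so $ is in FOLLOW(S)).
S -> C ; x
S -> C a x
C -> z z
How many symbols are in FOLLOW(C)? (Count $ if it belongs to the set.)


S is the start symbol and does not occur in any rule body, so FOLLOW(S) = {$}.
Examining every occurrence of C in a rule body:
  S -> C ; x : C is followed by terminal ';' -> add ';'
  S -> C a x : C is followed by terminal 'a' -> add 'a'
  C -> z z : C does not occur in the body -> contributes nothing
FOLLOW(C) = {;, a}
Count: 2

2


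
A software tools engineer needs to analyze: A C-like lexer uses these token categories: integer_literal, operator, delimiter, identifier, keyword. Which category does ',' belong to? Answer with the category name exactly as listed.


Token: ','
Checking categories:
  identifier: no
  integer_literal: no
  operator: no
  keyword: no
  delimiter: YES
Category: delimiter

delimiter


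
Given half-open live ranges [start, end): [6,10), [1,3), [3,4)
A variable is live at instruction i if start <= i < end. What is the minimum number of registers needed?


Live ranges:
  Var0: [6, 10)
  Var1: [1, 3)
  Var2: [3, 4)
Sweep-line events (position, delta, active):
  pos=1 start -> active=1
  pos=3 end -> active=0
  pos=3 start -> active=1
  pos=4 end -> active=0
  pos=6 start -> active=1
  pos=10 end -> active=0
Maximum simultaneous active: 1
Minimum registers needed: 1

1


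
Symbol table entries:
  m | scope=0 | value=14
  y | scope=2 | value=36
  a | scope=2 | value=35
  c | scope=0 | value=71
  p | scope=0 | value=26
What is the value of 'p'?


Searching symbol table for 'p':
  m | scope=0 | value=14
  y | scope=2 | value=36
  a | scope=2 | value=35
  c | scope=0 | value=71
  p | scope=0 | value=26 <- MATCH
Found 'p' at scope 0 with value 26

26


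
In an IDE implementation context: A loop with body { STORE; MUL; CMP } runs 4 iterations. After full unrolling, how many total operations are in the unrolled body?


Loop body operations: STORE, MUL, CMP (3 ops per iteration)
Unrolling 4 iterations:
  Iteration 1: STORE, MUL, CMP (3 ops)
  Iteration 2: STORE, MUL, CMP (3 ops)
  Iteration 3: STORE, MUL, CMP (3 ops)
  Iteration 4: STORE, MUL, CMP (3 ops)
Total: 4 iterations * 3 ops/iter = 12 operations

12


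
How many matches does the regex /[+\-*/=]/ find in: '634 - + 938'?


Pattern: /[+\-*/=]/ (operators)
Input: '634 - + 938'
Scanning for matches:
  Match 1: '-'
  Match 2: '+'
Total matches: 2

2


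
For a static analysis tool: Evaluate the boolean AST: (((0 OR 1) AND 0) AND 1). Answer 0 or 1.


Step 1: Evaluate inner node
  0 OR 1 = 1
Step 2: Evaluate next node
  1 AND 0 = 0
Step 3: Evaluate root node
  0 AND 1 = 0

0


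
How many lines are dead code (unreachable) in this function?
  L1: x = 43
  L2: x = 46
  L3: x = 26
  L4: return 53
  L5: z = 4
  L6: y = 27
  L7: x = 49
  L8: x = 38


Analyzing control flow:
  L1: reachable (before return)
  L2: reachable (before return)
  L3: reachable (before return)
  L4: reachable (return statement)
  L5: DEAD (after return at L4)
  L6: DEAD (after return at L4)
  L7: DEAD (after return at L4)
  L8: DEAD (after return at L4)
Return at L4, total lines = 8
Dead lines: L5 through L8
Count: 4

4


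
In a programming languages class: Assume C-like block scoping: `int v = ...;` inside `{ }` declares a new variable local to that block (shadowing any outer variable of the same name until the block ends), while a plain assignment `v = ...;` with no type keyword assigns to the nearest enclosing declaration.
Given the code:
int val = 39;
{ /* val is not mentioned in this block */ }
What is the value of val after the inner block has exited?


Analyzing scoping rules:
Outer scope: declares val = 39
Inner block: val is neither redeclared nor assigned -> unchanged
After the block -> 39
Result: 39

39


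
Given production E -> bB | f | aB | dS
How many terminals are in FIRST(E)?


Production: E -> bB | f | aB | dS
Examining each alternative for leading terminals:
  E -> bB : first terminal = 'b'
  E -> f : first terminal = 'f'
  E -> aB : first terminal = 'a'
  E -> dS : first terminal = 'd'
FIRST(E) = {a, b, d, f}
Count: 4

4


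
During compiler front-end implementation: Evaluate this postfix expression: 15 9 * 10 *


Processing tokens left to right:
Push 15, Push 9
Pop 15 and 9, compute 15 * 9 = 135, push 135
Push 10
Pop 135 and 10, compute 135 * 10 = 1350, push 1350
Stack result: 1350

1350


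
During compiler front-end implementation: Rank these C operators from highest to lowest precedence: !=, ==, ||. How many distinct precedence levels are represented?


Looking up precedence for each operator:
  != -> precedence 3
  == -> precedence 3
  || -> precedence 1
Sorted highest to lowest: !=, ==, ||
Distinct precedence values: [3, 1]
Number of distinct levels: 2

2


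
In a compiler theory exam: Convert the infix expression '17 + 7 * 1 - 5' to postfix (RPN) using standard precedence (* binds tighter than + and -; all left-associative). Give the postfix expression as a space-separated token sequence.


Applying the shunting-yard algorithm:
  Operand 17 -> output
  Push '+' onto operator stack -> op-stack: [+]
  Operand 7 -> output
  Push '*' onto operator stack -> op-stack: [+, *]
  Operand 1 -> output
  See '-' (prec 1); top '*' (prec 2) >= it -> pop '*' to output
  See '-' (prec 1); top '+' (prec 1) >= it -> pop '+' to output
  Push '-' onto operator stack -> op-stack: [-]
  Operand 5 -> output
  End of input: pop '-' to output
Postfix result: 17 7 1 * + 5 -

17 7 1 * + 5 -


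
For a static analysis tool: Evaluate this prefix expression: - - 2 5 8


Parsing prefix expression: - - 2 5 8
Step 1: Innermost operation '- 2 5'
  2 - 5 = -3
Step 2: Outer operation '- [-3] 8'
  -3 - 8 = -11

-11


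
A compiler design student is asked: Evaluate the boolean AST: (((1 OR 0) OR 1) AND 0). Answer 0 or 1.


Step 1: Evaluate inner node
  1 OR 0 = 1
Step 2: Evaluate next node
  1 OR 1 = 1
Step 3: Evaluate root node
  1 AND 0 = 0

0


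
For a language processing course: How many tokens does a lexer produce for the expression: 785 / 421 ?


Scanning '785 / 421'
Token 1: '785' -> integer_literal
Token 2: '/' -> operator
Token 3: '421' -> integer_literal
Total tokens: 3

3


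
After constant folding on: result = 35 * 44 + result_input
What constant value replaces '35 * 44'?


Identifying constant sub-expression:
  Original: result = 35 * 44 + result_input
  35 and 44 are both compile-time constants
  Evaluating: 35 * 44 = 1540
  After folding: result = 1540 + result_input

1540


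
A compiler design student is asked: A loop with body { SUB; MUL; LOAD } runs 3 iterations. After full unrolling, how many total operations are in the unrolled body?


Loop body operations: SUB, MUL, LOAD (3 ops per iteration)
Unrolling 3 iterations:
  Iteration 1: SUB, MUL, LOAD (3 ops)
  Iteration 2: SUB, MUL, LOAD (3 ops)
  Iteration 3: SUB, MUL, LOAD (3 ops)
Total: 3 iterations * 3 ops/iter = 9 operations

9


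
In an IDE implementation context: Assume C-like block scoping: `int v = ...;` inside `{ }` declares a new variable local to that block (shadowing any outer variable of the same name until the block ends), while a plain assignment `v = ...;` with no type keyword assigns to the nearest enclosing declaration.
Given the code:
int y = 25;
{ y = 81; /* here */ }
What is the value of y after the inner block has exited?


Analyzing scoping rules:
Outer scope: declares y = 25
Inner block: 'y = 81;' has no type keyword, so it is an assignment to the outer y (no shadowing)
The assignment changed the outer variable itself, so the new value persists after the block -> 81
Result: 81

81


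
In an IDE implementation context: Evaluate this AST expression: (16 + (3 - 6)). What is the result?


Expression: (16 + (3 - 6))
Evaluating step by step:
  3 - 6 = -3
  16 + -3 = 13
Result: 13

13


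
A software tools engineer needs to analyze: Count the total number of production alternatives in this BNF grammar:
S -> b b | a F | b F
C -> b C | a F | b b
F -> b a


Counting alternatives per rule:
  S: 3 alternative(s)
  C: 3 alternative(s)
  F: 1 alternative(s)
Sum: 3 + 3 + 1 = 7

7


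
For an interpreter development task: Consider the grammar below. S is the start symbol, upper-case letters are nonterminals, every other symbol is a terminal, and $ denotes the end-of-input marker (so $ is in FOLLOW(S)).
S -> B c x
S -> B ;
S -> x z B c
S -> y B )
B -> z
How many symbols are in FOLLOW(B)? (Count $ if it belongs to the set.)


S is the start symbol and does not occur in any rule body, so FOLLOW(S) = {$}.
Examining every occurrence of B in a rule body:
  S -> B c x : B is followed by terminal 'c' -> add 'c'
  S -> B ; : B is followed by terminal ';' -> add ';'
  S -> x z B c : B is followed by terminal 'c' -> add 'c' (already in the set)
  S -> y B ) : B is followed by terminal ')' -> add ')'
  B -> z : B does not occur in the body -> contributes nothing
FOLLOW(B) = {), ;, c}
Count: 3

3


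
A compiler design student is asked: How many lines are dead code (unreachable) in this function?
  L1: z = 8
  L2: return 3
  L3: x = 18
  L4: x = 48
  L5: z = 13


Analyzing control flow:
  L1: reachable (before return)
  L2: reachable (return statement)
  L3: DEAD (after return at L2)
  L4: DEAD (after return at L2)
  L5: DEAD (after return at L2)
Return at L2, total lines = 5
Dead lines: L3 through L5
Count: 3

3


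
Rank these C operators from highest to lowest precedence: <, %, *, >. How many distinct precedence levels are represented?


Looking up precedence for each operator:
  < -> precedence 4
  % -> precedence 6
  * -> precedence 6
  > -> precedence 4
Sorted highest to lowest: %, *, <, >
Distinct precedence values: [6, 4]
Number of distinct levels: 2

2


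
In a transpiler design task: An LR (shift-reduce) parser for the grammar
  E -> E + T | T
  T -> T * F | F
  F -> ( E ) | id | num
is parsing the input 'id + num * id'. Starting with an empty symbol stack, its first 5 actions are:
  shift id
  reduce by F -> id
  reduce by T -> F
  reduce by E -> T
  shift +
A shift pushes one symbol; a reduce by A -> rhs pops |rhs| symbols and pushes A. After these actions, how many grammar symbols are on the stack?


Tracking the symbol stack through each action:
  Action 1: shift 'id' : push -> stack = [id] (size 1)
  Action 2: reduce by F -> id : pop 1, push F -> stack = [F] (size 1)
  Action 3: reduce by T -> F : pop 1, push T -> stack = [T] (size 1)
  Action 4: reduce by E -> T : pop 1, push E -> stack = [E] (size 1)
  Action 5: shift '+' : push -> stack = [E, +] (size 2)
Final stack size: 2

2


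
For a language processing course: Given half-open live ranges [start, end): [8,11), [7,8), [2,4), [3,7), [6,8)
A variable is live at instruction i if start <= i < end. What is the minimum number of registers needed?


Live ranges:
  Var0: [8, 11)
  Var1: [7, 8)
  Var2: [2, 4)
  Var3: [3, 7)
  Var4: [6, 8)
Sweep-line events (position, delta, active):
  pos=2 start -> active=1
  pos=3 start -> active=2
  pos=4 end -> active=1
  pos=6 start -> active=2
  pos=7 end -> active=1
  pos=7 start -> active=2
  pos=8 end -> active=1
  pos=8 end -> active=0
  pos=8 start -> active=1
  pos=11 end -> active=0
Maximum simultaneous active: 2
Minimum registers needed: 2

2


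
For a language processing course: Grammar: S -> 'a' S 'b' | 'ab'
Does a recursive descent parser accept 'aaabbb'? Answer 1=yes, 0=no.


Grammar accepts strings of the form a^n b^n (n >= 1)
Word: 'aaabbb'
Counting: 3 a's and 3 b's
Check: 3 == 3? Yes
Derivation (S -> aSb applied 2 time(s), then S -> ab): S => aSb => aaSbb => aaabbb
Accepted

1


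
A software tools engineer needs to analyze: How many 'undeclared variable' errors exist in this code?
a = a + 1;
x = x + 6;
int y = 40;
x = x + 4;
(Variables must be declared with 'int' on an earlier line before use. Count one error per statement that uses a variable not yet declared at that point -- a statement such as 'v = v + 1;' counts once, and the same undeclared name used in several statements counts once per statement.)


Scanning code line by line:
  Line 1: use 'a' -> ERROR (undeclared)
  Line 2: use 'x' -> ERROR (undeclared)
  Line 3: declare 'y' -> declared = ['y']
  Line 4: use 'x' -> ERROR (undeclared)
Total undeclared variable errors: 3

3


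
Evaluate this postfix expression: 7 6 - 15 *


Processing tokens left to right:
Push 7, Push 6
Pop 7 and 6, compute 7 - 6 = 1, push 1
Push 15
Pop 1 and 15, compute 1 * 15 = 15, push 15
Stack result: 15

15


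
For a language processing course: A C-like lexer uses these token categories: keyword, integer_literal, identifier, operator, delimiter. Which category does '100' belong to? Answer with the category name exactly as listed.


Token: '100'
Checking categories:
  identifier: no
  integer_literal: YES
  operator: no
  keyword: no
  delimiter: no
Category: integer_literal

integer_literal


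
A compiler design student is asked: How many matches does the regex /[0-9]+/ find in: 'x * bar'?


Pattern: /[0-9]+/ (int literals)
Input: 'x * bar'
Scanning for matches:
Total matches: 0

0


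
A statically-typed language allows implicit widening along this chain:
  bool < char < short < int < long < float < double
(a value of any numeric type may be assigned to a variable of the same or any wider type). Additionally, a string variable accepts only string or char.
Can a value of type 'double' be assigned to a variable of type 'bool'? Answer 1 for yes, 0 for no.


Target variable type: bool
Source value type: double
Numeric ranks: double=6, bool=0
Widening allowed iff rank(source) <= rank(target): 6 <= 0? No
Result: 0

0


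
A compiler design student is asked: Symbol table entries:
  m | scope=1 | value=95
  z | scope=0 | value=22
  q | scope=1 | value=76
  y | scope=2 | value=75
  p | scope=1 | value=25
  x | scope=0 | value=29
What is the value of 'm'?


Searching symbol table for 'm':
  m | scope=1 | value=95 <- MATCH
  z | scope=0 | value=22
  q | scope=1 | value=76
  y | scope=2 | value=75
  p | scope=1 | value=25
  x | scope=0 | value=29
Found 'm' at scope 1 with value 95

95


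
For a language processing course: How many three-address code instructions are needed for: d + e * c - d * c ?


Expression: d + e * c - d * c
Generating three-address code (respecting * over +/- precedence):
  Instruction 1: t1 = e * c
  Instruction 2: t2 = d * c
  Instruction 3: t3 = d + t1
  Instruction 4: t4 = t3 - t2
Total instructions: 4

4


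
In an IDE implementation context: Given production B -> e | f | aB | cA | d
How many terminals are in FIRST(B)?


Production: B -> e | f | aB | cA | d
Examining each alternative for leading terminals:
  B -> e : first terminal = 'e'
  B -> f : first terminal = 'f'
  B -> aB : first terminal = 'a'
  B -> cA : first terminal = 'c'
  B -> d : first terminal = 'd'
FIRST(B) = {a, c, d, e, f}
Count: 5

5


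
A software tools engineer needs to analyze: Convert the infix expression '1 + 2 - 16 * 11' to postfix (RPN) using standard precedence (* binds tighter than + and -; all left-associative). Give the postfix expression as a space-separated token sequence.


Applying the shunting-yard algorithm:
  Operand 1 -> output
  Push '+' onto operator stack -> op-stack: [+]
  Operand 2 -> output
  See '-' (prec 1); top '+' (prec 1) >= it -> pop '+' to output
  Push '-' onto operator stack -> op-stack: [-]
  Operand 16 -> output
  Push '*' onto operator stack -> op-stack: [-, *]
  Operand 11 -> output
  End of input: pop '*' to output
  End of input: pop '-' to output
Postfix result: 1 2 + 16 11 * -

1 2 + 16 11 * -


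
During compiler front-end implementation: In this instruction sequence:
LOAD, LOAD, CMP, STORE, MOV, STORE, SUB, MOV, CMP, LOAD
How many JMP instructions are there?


Scanning instruction sequence for JMP:
  Position 1: LOAD
  Position 2: LOAD
  Position 3: CMP
  Position 4: STORE
  Position 5: MOV
  Position 6: STORE
  Position 7: SUB
  Position 8: MOV
  Position 9: CMP
  Position 10: LOAD
Matches at positions: []
Total JMP count: 0

0


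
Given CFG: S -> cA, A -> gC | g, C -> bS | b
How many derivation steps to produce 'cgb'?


Grammar: S -> cA, A -> gC | g, C -> bS | b
Deriving 'cgb':
Step 1: S -> cA => cA
Step 2: A -> gC => cgC
Step 3: C -> b => cgb
Total derivation steps: 3

3


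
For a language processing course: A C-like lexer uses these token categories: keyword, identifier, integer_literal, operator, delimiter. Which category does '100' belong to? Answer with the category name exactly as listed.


Token: '100'
Checking categories:
  identifier: no
  integer_literal: YES
  operator: no
  keyword: no
  delimiter: no
Category: integer_literal

integer_literal


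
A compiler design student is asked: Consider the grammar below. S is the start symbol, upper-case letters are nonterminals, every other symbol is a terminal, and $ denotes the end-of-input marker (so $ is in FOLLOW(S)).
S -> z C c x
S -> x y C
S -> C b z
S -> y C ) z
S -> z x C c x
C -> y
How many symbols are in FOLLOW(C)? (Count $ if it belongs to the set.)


S is the start symbol and does not occur in any rule body, so FOLLOW(S) = {$}.
Examining every occurrence of C in a rule body:
  S -> z C c x : C is followed by terminal 'c' -> add 'c'
  S -> x y C : C is at the right end -> add FOLLOW(S) = {$}
  S -> C b z : C is followed by terminal 'b' -> add 'b'
  S -> y C ) z : C is followed by terminal ')' -> add ')'
  S -> z x C c x : C is followed by terminal 'c' -> add 'c' (already in the set)
  C -> y : C does not occur in the body -> contributes nothing
FOLLOW(C) = {), b, c, $}
Count: 4

4


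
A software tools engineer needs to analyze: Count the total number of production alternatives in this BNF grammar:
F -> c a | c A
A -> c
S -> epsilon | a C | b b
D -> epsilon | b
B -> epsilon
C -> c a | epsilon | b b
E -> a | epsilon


Counting alternatives per rule:
  F: 2 alternative(s)
  A: 1 alternative(s)
  S: 3 alternative(s)
  D: 2 alternative(s)
  B: 1 alternative(s)
  C: 3 alternative(s)
  E: 2 alternative(s)
Sum: 2 + 1 + 3 + 2 + 1 + 3 + 2 = 14

14


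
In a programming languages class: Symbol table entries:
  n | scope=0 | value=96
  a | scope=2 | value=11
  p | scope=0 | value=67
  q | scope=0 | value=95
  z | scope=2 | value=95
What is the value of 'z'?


Searching symbol table for 'z':
  n | scope=0 | value=96
  a | scope=2 | value=11
  p | scope=0 | value=67
  q | scope=0 | value=95
  z | scope=2 | value=95 <- MATCH
Found 'z' at scope 2 with value 95

95


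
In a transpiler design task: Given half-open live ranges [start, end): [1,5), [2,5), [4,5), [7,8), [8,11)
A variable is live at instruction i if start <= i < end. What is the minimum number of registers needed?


Live ranges:
  Var0: [1, 5)
  Var1: [2, 5)
  Var2: [4, 5)
  Var3: [7, 8)
  Var4: [8, 11)
Sweep-line events (position, delta, active):
  pos=1 start -> active=1
  pos=2 start -> active=2
  pos=4 start -> active=3
  pos=5 end -> active=2
  pos=5 end -> active=1
  pos=5 end -> active=0
  pos=7 start -> active=1
  pos=8 end -> active=0
  pos=8 start -> active=1
  pos=11 end -> active=0
Maximum simultaneous active: 3
Minimum registers needed: 3

3


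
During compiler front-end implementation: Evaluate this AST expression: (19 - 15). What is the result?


Expression: (19 - 15)
Evaluating step by step:
  19 - 15 = 4
Result: 4

4


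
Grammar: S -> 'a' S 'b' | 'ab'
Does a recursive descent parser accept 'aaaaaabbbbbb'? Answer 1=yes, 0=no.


Grammar accepts strings of the form a^n b^n (n >= 1)
Word: 'aaaaaabbbbbb'
Counting: 6 a's and 6 b's
Check: 6 == 6? Yes
Derivation (S -> aSb applied 5 time(s), then S -> ab): S => aSb => aaSbb => aaaSbbb => aaaaSbbbb => aaaaaSbbbbb => aaaaaabbbbbb
Accepted

1


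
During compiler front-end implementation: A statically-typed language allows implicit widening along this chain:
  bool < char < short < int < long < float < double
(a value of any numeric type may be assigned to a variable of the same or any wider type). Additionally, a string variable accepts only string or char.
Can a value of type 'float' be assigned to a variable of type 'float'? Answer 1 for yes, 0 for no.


Target variable type: float
Source value type: float
Numeric ranks: float=5, float=5
Widening allowed iff rank(source) <= rank(target): 5 <= 5? Yes
Result: 1

1


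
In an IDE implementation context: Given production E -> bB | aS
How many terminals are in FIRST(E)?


Production: E -> bB | aS
Examining each alternative for leading terminals:
  E -> bB : first terminal = 'b'
  E -> aS : first terminal = 'a'
FIRST(E) = {a, b}
Count: 2

2


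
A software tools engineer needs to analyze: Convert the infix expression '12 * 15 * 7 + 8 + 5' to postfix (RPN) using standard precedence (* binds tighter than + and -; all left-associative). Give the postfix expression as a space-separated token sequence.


Applying the shunting-yard algorithm:
  Operand 12 -> output
  Push '*' onto operator stack -> op-stack: [*]
  Operand 15 -> output
  See '*' (prec 2); top '*' (prec 2) >= it -> pop '*' to output
  Push '*' onto operator stack -> op-stack: [*]
  Operand 7 -> output
  See '+' (prec 1); top '*' (prec 2) >= it -> pop '*' to output
  Push '+' onto operator stack -> op-stack: [+]
  Operand 8 -> output
  See '+' (prec 1); top '+' (prec 1) >= it -> pop '+' to output
  Push '+' onto operator stack -> op-stack: [+]
  Operand 5 -> output
  End of input: pop '+' to output
Postfix result: 12 15 * 7 * 8 + 5 +

12 15 * 7 * 8 + 5 +


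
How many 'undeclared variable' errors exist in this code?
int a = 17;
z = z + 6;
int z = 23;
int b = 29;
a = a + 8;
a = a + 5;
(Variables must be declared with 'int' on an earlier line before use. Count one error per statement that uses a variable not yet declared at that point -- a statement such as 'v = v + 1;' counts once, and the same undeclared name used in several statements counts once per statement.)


Scanning code line by line:
  Line 1: declare 'a' -> declared = ['a']
  Line 2: use 'z' -> ERROR (undeclared)
  Line 3: declare 'z' -> declared = ['a', 'z']
  Line 4: declare 'b' -> declared = ['a', 'b', 'z']
  Line 5: use 'a' -> OK (declared)
  Line 6: use 'a' -> OK (declared)
Total undeclared variable errors: 1

1


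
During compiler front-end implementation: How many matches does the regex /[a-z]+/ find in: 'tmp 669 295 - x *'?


Pattern: /[a-z]+/ (identifiers)
Input: 'tmp 669 295 - x *'
Scanning for matches:
  Match 1: 'tmp'
  Match 2: 'x'
Total matches: 2

2


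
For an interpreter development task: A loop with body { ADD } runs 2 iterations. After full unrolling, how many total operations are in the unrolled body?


Loop body operations: ADD (1 op per iteration)
Unrolling 2 iterations:
  Iteration 1: ADD (1 ops)
  Iteration 2: ADD (1 ops)
Total: 2 iterations * 1 ops/iter = 2 operations

2


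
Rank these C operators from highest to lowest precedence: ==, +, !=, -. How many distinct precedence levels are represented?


Looking up precedence for each operator:
  == -> precedence 3
  + -> precedence 5
  != -> precedence 3
  - -> precedence 5
Sorted highest to lowest: +, -, ==, !=
Distinct precedence values: [5, 3]
Number of distinct levels: 2

2


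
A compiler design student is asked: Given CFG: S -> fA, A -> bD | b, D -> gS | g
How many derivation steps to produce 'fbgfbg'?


Grammar: S -> fA, A -> bD | b, D -> gS | g
Deriving 'fbgfbg':
Step 1: S -> fA => fA
Step 2: A -> bD => fbD
Step 3: D -> gS => fbgS
Step 4: S -> fA => fbgfA
Step 5: A -> bD => fbgfbD
Step 6: D -> g => fbgfbg
Total derivation steps: 6

6


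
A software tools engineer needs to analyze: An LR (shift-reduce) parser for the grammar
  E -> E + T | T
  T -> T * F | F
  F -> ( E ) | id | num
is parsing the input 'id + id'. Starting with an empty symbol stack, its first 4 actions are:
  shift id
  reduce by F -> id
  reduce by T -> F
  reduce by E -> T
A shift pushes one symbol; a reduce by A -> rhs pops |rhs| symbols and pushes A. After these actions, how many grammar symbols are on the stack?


Tracking the symbol stack through each action:
  Action 1: shift 'id' : push -> stack = [id] (size 1)
  Action 2: reduce by F -> id : pop 1, push F -> stack = [F] (size 1)
  Action 3: reduce by T -> F : pop 1, push T -> stack = [T] (size 1)
  Action 4: reduce by E -> T : pop 1, push E -> stack = [E] (size 1)
Final stack size: 1

1


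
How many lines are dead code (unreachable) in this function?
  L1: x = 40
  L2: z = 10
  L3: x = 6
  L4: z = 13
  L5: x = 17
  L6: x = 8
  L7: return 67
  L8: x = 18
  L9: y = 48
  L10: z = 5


Analyzing control flow:
  L1: reachable (before return)
  L2: reachable (before return)
  L3: reachable (before return)
  L4: reachable (before return)
  L5: reachable (before return)
  L6: reachable (before return)
  L7: reachable (return statement)
  L8: DEAD (after return at L7)
  L9: DEAD (after return at L7)
  L10: DEAD (after return at L7)
Return at L7, total lines = 10
Dead lines: L8 through L10
Count: 3

3


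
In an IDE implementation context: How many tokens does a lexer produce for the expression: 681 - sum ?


Scanning '681 - sum'
Token 1: '681' -> integer_literal
Token 2: '-' -> operator
Token 3: 'sum' -> identifier
Total tokens: 3

3


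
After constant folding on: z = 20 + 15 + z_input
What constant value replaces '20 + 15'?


Identifying constant sub-expression:
  Original: z = 20 + 15 + z_input
  20 and 15 are both compile-time constants
  Evaluating: 20 + 15 = 35
  After folding: z = 35 + z_input

35


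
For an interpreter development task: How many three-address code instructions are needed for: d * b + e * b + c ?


Expression: d * b + e * b + c
Generating three-address code (respecting * over +/- precedence):
  Instruction 1: t1 = d * b
  Instruction 2: t2 = e * b
  Instruction 3: t3 = t1 + t2
  Instruction 4: t4 = t3 + c
Total instructions: 4

4


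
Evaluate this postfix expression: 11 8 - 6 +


Processing tokens left to right:
Push 11, Push 8
Pop 11 and 8, compute 11 - 8 = 3, push 3
Push 6
Pop 3 and 6, compute 3 + 6 = 9, push 9
Stack result: 9

9


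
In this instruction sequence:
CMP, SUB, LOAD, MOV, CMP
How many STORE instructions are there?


Scanning instruction sequence for STORE:
  Position 1: CMP
  Position 2: SUB
  Position 3: LOAD
  Position 4: MOV
  Position 5: CMP
Matches at positions: []
Total STORE count: 0

0


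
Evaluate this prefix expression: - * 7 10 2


Parsing prefix expression: - * 7 10 2
Step 1: Innermost operation '* 7 10'
  7 * 10 = 70
Step 2: Outer operation '- [70] 2'
  70 - 2 = 68

68


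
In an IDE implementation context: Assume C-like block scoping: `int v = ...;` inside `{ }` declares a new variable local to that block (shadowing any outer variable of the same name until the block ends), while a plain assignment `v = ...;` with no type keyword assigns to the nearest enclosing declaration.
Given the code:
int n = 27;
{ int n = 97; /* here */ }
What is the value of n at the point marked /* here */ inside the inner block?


Analyzing scoping rules:
Outer scope: declares n = 27
Inner block: 'int n = 97;' declares a NEW n that shadows the outer one
Inside the block the inner declaration is in scope -> 97
Result: 97

97
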